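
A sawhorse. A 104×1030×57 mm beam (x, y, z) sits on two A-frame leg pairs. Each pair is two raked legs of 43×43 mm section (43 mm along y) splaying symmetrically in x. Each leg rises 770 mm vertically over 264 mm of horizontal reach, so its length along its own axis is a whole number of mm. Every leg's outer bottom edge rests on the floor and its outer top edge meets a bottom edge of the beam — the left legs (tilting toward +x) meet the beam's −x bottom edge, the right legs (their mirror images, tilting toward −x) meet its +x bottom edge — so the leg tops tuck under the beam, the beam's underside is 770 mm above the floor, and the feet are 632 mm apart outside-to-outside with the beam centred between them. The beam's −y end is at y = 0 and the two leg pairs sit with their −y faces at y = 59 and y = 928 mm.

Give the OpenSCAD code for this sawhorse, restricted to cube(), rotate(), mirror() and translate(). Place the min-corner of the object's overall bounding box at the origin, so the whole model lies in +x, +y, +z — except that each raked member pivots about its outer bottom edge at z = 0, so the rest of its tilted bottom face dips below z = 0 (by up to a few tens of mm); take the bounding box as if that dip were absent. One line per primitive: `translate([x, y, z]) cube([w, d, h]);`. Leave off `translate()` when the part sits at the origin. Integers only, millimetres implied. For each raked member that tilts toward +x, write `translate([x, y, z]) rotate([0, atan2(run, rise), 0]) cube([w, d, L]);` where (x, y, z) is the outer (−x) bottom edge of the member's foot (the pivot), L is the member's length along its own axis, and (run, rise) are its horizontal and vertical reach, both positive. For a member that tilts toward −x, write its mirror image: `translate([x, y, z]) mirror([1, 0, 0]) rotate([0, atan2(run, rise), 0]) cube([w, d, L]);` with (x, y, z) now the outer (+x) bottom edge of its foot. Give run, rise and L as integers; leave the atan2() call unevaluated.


translate([264, 0, 770]) cube([104, 1030, 57]);
translate([0, 59, 0]) rotate([0, atan2(264, 770), 0]) cube([43, 43, 814]);
translate([632, 59, 0]) mirror([1, 0, 0]) rotate([0, atan2(264, 770), 0]) cube([43, 43, 814]);
translate([0, 928, 0]) rotate([0, atan2(264, 770), 0]) cube([43, 43, 814]);
translate([632, 928, 0]) mirror([1, 0, 0]) rotate([0, atan2(264, 770), 0]) cube([43, 43, 814]);


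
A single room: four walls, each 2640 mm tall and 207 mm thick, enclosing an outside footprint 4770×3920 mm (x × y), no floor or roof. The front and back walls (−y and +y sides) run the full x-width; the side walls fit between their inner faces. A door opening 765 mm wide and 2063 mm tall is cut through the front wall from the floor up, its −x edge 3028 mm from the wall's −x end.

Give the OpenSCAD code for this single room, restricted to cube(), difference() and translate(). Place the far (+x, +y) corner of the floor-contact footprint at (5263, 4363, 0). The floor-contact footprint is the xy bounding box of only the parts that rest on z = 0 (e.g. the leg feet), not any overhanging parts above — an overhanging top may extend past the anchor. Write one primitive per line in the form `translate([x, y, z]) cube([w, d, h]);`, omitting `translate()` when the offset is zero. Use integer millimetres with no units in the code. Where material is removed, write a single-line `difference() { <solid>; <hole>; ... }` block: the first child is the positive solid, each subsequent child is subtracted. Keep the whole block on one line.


difference() { translate([493, 443, 0]) cube([4770, 207, 2640]); translate([3521, 443, 0]) cube([765, 207, 2063]); }
translate([493, 4156, 0]) cube([4770, 207, 2640]);
translate([493, 650, 0]) cube([207, 3506, 2640]);
translate([5056, 650, 0]) cube([207, 3506, 2640]);


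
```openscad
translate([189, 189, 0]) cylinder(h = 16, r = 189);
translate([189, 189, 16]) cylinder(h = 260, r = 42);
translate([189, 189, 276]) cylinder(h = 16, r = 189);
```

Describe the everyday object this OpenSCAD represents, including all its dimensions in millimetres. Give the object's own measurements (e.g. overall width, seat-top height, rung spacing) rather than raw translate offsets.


A spool: two coaxial disc flanges of radius 189 mm and thickness 16 mm, joined by a core cylinder of radius 42 mm and height 260 mm. The lower flange rests on z = 0 and the three cylinders share a vertical axis.


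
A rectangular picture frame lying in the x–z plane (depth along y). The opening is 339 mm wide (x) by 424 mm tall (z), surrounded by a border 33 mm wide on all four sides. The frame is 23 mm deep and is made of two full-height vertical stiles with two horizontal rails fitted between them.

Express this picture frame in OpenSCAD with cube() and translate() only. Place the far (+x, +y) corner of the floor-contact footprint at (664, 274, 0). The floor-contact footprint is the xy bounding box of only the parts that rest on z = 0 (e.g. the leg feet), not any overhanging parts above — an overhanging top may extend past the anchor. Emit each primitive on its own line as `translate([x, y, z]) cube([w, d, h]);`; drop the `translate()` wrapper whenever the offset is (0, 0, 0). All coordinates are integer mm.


translate([259, 251, 0]) cube([33, 23, 490]);
translate([631, 251, 0]) cube([33, 23, 490]);
translate([292, 251, 0]) cube([339, 23, 33]);
translate([292, 251, 457]) cube([339, 23, 33]);


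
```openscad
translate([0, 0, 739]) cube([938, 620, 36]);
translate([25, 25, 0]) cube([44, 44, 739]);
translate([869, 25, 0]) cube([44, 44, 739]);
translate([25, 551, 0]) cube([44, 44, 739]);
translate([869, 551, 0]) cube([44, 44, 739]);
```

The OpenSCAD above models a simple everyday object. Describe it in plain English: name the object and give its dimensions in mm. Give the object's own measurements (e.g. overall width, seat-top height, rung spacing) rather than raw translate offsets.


A rectangular dining table. The top is 938×620×36 mm with its upper surface at z = 775 mm. It stands on four 44×44 mm square legs, each inset 25 mm from the nearest pair of top edges, running from the floor to the underside of the top.


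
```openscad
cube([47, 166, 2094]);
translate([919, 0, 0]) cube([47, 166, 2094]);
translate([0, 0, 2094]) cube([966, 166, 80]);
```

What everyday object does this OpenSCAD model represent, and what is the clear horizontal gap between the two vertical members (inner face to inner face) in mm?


A door frame. The clear opening width is 872 mm.

Two 2094 mm tall posts with a header on top — a door frame. The left jamb is 47 mm wide at x = 0; the right jamb starts at x = 919. The clear opening is 919 − 47 = 872 mm.


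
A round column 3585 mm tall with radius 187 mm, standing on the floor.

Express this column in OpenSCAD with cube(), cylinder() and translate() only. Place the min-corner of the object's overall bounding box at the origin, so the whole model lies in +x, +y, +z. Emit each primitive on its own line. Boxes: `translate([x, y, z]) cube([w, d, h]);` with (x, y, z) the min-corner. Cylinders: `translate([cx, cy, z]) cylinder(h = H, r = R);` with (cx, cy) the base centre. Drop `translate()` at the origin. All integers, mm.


translate([187, 187, 0]) cylinder(h = 3585, r = 187);


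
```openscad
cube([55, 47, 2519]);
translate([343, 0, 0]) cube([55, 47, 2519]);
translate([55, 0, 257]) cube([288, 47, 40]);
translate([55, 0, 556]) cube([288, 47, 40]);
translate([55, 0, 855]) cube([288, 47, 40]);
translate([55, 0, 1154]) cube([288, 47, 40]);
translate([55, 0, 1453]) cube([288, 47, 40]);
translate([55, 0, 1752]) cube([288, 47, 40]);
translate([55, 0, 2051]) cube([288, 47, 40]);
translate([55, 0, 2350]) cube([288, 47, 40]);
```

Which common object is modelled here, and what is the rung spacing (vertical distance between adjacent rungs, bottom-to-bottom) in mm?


A ladder. The rung spacing is 299 mm.

Two tall 55×47 posts with 8 short bars between them — a ladder. Adjacent rungs sit at z = 257 and z = 556, so the spacing is 556 − 257 = 299 mm.


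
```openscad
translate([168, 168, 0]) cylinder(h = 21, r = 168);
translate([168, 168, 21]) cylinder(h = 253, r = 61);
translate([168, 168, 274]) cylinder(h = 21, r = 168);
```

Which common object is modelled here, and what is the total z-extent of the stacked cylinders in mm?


A spool. The overall height is 295 mm.

Three coaxial cylinders, large–small–large — a spool. Two 21 mm flanges and a 253 mm core give 21 + 253 + 21 = 295 mm.


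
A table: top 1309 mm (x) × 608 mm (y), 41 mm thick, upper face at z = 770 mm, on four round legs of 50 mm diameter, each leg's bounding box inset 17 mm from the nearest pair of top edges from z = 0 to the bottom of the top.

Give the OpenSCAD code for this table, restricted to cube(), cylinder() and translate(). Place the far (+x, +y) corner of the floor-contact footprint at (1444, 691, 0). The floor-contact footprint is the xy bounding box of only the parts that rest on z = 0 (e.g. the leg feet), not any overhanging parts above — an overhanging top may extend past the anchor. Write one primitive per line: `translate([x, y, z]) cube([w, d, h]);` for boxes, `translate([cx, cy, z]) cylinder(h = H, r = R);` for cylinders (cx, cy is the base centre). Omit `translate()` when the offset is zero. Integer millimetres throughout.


// leg_h = 770 - 41 = 729
translate([152, 100, 729]) cube([1309, 608, 41]);
translate([194, 142, 0]) cylinder(h = 729, r = 25);
translate([1419, 142, 0]) cylinder(h = 729, r = 25);
translate([194, 666, 0]) cylinder(h = 729, r = 25);
translate([1419, 666, 0]) cylinder(h = 729, r = 25);


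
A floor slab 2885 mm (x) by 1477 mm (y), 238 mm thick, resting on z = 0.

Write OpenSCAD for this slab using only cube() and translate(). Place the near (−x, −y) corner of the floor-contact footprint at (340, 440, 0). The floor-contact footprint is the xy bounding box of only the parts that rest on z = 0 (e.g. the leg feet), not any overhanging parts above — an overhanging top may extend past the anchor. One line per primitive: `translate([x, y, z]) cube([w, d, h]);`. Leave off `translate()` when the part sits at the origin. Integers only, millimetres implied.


translate([340, 440, 0]) cube([2885, 1477, 238]);


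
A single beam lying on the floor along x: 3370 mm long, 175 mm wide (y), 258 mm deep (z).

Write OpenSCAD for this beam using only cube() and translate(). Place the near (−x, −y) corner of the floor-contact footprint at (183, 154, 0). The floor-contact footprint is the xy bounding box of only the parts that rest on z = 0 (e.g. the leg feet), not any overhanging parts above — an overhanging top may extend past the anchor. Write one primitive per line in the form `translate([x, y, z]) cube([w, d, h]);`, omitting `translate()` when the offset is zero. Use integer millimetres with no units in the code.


translate([183, 154, 0]) cube([3370, 175, 258]);


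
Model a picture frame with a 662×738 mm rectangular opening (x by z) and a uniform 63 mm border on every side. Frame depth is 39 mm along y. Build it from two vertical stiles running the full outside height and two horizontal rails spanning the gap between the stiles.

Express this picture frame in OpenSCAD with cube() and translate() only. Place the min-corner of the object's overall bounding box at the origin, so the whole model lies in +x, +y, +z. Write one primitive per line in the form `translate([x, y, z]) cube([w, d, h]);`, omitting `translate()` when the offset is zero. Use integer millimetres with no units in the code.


cube([63, 39, 864]);
translate([725, 0, 0]) cube([63, 39, 864]);
translate([63, 0, 0]) cube([662, 39, 63]);
translate([63, 0, 801]) cube([662, 39, 63]);


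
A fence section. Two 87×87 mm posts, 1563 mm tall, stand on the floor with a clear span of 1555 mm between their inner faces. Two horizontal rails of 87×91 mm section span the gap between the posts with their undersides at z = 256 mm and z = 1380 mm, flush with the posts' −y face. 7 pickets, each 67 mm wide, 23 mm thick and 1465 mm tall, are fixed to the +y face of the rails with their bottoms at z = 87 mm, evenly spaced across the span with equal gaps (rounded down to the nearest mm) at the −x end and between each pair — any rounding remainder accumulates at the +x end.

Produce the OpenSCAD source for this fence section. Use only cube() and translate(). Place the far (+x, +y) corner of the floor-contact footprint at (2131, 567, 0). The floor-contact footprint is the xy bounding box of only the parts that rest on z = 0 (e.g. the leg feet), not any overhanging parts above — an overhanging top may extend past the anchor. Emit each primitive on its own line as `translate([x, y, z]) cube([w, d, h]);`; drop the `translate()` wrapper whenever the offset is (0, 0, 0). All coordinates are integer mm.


translate([402, 480, 0]) cube([87, 87, 1563]);
translate([2044, 480, 0]) cube([87, 87, 1563]);
translate([489, 480, 256]) cube([1555, 87, 91]);
translate([489, 480, 1380]) cube([1555, 87, 91]);
translate([624, 567, 87]) cube([67, 23, 1465]);
translate([826, 567, 87]) cube([67, 23, 1465]);
translate([1028, 567, 87]) cube([67, 23, 1465]);
translate([1230, 567, 87]) cube([67, 23, 1465]);
translate([1432, 567, 87]) cube([67, 23, 1465]);
translate([1634, 567, 87]) cube([67, 23, 1465]);
translate([1836, 567, 87]) cube([67, 23, 1465]);


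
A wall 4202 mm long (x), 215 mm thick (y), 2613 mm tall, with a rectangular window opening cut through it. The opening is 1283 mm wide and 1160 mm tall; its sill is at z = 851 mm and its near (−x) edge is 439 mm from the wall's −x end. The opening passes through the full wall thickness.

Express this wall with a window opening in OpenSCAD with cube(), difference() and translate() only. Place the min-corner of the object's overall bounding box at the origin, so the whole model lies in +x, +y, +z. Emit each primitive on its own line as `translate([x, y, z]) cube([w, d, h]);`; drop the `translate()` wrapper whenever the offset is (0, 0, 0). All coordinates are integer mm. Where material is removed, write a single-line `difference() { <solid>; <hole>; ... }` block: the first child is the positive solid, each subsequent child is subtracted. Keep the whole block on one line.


difference() { cube([4202, 215, 2613]); translate([439, 0, 851]) cube([1283, 215, 1160]); }


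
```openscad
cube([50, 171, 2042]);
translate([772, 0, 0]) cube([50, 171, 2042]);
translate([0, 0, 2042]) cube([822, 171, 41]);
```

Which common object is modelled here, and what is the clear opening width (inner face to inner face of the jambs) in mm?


A door frame. The clear opening width is 722 mm.

Two 2042 mm tall posts with a header on top — a door frame. The left jamb is 50 mm wide at x = 0; the right jamb starts at x = 772. The clear opening is 772 − 50 = 722 mm.


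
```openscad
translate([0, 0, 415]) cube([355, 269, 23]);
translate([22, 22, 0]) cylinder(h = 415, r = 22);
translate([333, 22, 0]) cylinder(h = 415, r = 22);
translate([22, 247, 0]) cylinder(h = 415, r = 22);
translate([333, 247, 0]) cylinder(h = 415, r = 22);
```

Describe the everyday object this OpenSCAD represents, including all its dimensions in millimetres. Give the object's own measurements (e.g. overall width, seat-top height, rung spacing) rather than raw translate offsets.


A four-legged stool. The seat is a 355×269×23 mm slab whose top surface is at z = 438 mm; four round legs, each 44 mm in diameter, run from the floor (z = 0) to the underside of the seat, each leg's axis is inset half a diameter from the nearest pair of seat edges (so the leg's bounding box is flush with the corner).


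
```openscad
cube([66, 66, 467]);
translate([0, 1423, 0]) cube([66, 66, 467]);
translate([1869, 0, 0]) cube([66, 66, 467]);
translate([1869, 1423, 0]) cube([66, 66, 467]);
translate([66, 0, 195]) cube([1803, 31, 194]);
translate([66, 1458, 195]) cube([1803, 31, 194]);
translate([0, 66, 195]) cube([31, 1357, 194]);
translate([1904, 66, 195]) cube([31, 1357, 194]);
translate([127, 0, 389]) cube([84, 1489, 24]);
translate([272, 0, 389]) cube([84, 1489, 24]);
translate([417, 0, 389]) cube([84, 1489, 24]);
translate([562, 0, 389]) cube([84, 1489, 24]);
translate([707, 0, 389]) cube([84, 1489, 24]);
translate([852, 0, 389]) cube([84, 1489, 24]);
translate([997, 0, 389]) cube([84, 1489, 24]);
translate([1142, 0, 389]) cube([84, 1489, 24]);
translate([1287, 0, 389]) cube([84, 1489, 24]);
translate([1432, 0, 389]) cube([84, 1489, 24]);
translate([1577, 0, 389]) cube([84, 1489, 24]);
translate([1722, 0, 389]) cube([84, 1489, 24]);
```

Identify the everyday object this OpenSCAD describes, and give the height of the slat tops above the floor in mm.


A bed frame. The slat-top height is 413 mm.

Four posts, four rails, and a row of slats — a bed frame. Slats sit on the rails at z = 195 + 194 = 389; with slat thickness 24, the top is 413 mm.


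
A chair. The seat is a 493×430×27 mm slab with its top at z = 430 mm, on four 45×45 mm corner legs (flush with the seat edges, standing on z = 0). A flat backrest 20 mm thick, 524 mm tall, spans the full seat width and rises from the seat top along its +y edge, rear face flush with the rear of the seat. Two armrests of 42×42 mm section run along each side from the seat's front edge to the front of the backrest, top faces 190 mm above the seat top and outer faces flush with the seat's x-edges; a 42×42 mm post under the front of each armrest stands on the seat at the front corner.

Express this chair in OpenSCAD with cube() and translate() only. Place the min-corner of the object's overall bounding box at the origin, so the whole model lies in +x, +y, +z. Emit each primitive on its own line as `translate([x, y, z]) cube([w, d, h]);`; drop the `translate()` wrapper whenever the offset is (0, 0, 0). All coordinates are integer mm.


translate([0, 0, 403]) cube([493, 430, 27]);
cube([45, 45, 403]);
translate([448, 0, 0]) cube([45, 45, 403]);
translate([0, 385, 0]) cube([45, 45, 403]);
translate([448, 385, 0]) cube([45, 45, 403]);
translate([0, 410, 430]) cube([493, 20, 524]);
translate([0, 0, 578]) cube([42, 410, 42]);
translate([451, 0, 578]) cube([42, 410, 42]);
translate([0, 0, 430]) cube([42, 42, 148]);
translate([451, 0, 430]) cube([42, 42, 148]);


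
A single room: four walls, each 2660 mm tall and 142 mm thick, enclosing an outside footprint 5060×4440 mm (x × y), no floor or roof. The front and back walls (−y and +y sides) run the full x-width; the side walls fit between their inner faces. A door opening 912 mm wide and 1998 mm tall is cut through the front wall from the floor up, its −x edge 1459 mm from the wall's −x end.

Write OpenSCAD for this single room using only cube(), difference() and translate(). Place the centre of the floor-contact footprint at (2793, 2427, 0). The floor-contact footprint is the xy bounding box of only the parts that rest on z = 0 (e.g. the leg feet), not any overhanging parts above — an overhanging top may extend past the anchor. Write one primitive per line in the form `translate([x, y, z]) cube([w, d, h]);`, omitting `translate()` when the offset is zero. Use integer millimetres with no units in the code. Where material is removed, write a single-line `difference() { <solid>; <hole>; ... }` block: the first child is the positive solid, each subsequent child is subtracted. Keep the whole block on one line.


difference() { translate([263, 207, 0]) cube([5060, 142, 2660]); translate([1722, 207, 0]) cube([912, 142, 1998]); }
translate([263, 4505, 0]) cube([5060, 142, 2660]);
translate([263, 349, 0]) cube([142, 4156, 2660]);
translate([5181, 349, 0]) cube([142, 4156, 2660]);


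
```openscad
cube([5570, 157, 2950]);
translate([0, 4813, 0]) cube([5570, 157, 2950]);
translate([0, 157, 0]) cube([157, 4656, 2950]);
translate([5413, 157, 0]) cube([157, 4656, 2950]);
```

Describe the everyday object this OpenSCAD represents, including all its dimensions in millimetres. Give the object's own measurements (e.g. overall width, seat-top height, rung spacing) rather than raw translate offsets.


The wall frame of a small rectangular building: four walls, each 2950 mm tall and 157 mm thick, enclosing a footprint 5570 mm (x) by 4970 mm (y) outside-to-outside, with no floor or roof. The front and back walls (the −y and +y sides) span the full width; the two side walls fit between them.


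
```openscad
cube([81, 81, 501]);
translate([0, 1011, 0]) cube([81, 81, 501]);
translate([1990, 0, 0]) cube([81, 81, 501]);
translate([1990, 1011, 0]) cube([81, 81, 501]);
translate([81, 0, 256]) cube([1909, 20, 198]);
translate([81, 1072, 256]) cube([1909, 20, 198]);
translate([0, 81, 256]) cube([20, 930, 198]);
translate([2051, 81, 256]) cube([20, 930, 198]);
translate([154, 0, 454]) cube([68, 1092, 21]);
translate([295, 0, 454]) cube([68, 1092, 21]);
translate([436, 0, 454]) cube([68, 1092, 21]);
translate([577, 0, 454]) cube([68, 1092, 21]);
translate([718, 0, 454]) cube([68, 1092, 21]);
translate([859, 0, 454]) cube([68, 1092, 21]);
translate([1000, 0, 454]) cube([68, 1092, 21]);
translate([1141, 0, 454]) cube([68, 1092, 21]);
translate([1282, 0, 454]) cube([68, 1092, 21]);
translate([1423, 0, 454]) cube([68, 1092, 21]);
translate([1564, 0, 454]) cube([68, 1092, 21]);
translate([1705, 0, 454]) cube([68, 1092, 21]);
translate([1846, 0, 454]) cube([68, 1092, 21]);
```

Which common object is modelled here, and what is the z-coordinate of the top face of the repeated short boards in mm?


A bed frame. The slat-top height is 475 mm.

Four posts, four rails, and a row of slats — a bed frame. Slats sit on the rails at z = 256 + 198 = 454; with slat thickness 21, the top is 475 mm.


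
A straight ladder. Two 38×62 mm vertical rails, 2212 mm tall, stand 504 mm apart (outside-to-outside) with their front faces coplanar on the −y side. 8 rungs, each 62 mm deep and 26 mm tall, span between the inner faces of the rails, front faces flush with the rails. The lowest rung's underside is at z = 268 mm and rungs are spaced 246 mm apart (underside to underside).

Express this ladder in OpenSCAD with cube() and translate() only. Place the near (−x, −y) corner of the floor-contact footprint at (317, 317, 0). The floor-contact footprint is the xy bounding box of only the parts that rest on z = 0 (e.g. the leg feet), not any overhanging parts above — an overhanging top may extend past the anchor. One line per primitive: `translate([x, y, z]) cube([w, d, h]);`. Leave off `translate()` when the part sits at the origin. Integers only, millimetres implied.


translate([317, 317, 0]) cube([38, 62, 2212]);
translate([783, 317, 0]) cube([38, 62, 2212]);
translate([355, 317, 268]) cube([428, 62, 26]);
translate([355, 317, 514]) cube([428, 62, 26]);
translate([355, 317, 760]) cube([428, 62, 26]);
translate([355, 317, 1006]) cube([428, 62, 26]);
translate([355, 317, 1252]) cube([428, 62, 26]);
translate([355, 317, 1498]) cube([428, 62, 26]);
translate([355, 317, 1744]) cube([428, 62, 26]);
translate([355, 317, 1990]) cube([428, 62, 26]);


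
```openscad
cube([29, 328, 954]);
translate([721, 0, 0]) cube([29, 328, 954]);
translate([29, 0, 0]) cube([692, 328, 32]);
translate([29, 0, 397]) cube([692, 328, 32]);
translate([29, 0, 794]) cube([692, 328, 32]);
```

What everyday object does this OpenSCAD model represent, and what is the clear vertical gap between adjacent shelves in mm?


A bookshelf. The clear shelf gap is 365 mm.

Two tall side panels with 3 horizontal boards between them — a bookshelf. The first two shelf undersides are at z = 0 and z = 397; with shelf thickness 32, the clear gap is 397 − 0 − 32 = 365 mm.


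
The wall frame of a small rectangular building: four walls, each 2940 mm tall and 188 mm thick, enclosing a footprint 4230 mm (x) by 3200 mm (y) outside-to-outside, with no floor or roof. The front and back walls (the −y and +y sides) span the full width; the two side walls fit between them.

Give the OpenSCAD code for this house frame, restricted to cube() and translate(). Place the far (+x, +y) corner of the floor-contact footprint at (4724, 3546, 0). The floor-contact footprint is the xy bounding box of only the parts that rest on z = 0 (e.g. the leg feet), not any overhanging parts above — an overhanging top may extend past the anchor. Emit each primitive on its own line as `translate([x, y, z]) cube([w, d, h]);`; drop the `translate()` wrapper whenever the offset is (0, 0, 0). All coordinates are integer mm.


translate([494, 346, 0]) cube([4230, 188, 2940]);
translate([494, 3358, 0]) cube([4230, 188, 2940]);
translate([494, 534, 0]) cube([188, 2824, 2940]);
translate([4536, 534, 0]) cube([188, 2824, 2940]);


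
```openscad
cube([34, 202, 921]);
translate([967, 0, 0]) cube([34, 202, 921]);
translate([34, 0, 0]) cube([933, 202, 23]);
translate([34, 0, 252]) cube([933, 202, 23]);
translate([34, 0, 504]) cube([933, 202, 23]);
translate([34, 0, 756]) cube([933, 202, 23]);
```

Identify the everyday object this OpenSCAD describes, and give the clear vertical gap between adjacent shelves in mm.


A bookshelf. The clear shelf gap is 229 mm.

Two tall side panels with 4 horizontal boards between them — a bookshelf. The first two shelf undersides are at z = 0 and z = 252; with shelf thickness 23, the clear gap is 252 − 0 − 23 = 229 mm.


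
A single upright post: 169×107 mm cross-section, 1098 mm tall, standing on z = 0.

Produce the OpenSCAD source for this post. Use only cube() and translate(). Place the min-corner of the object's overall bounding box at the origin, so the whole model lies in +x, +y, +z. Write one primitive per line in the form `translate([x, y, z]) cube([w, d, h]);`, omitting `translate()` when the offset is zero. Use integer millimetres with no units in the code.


cube([169, 107, 1098]);


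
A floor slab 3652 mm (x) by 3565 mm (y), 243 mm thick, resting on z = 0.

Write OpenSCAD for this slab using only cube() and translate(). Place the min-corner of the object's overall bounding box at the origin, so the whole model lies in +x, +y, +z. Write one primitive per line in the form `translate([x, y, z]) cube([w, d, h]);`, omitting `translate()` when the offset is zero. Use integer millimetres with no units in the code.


cube([3652, 3565, 243]);


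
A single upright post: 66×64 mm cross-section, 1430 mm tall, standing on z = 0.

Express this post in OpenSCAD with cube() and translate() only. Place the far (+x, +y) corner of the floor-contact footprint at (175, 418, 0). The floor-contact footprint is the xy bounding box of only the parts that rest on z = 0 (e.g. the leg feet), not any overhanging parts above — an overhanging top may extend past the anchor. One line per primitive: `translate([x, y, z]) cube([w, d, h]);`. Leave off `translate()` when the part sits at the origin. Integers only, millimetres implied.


translate([109, 354, 0]) cube([66, 64, 1430]);


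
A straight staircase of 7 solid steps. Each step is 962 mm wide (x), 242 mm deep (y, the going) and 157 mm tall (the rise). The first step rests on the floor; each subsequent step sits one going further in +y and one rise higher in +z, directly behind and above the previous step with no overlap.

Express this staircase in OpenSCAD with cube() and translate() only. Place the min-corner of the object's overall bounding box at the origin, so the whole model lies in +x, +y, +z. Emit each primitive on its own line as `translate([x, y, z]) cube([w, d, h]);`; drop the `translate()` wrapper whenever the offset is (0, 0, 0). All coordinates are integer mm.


cube([962, 242, 157]);
translate([0, 242, 157]) cube([962, 242, 157]);
translate([0, 484, 314]) cube([962, 242, 157]);
translate([0, 726, 471]) cube([962, 242, 157]);
translate([0, 968, 628]) cube([962, 242, 157]);
translate([0, 1210, 785]) cube([962, 242, 157]);
translate([0, 1452, 942]) cube([962, 242, 157]);


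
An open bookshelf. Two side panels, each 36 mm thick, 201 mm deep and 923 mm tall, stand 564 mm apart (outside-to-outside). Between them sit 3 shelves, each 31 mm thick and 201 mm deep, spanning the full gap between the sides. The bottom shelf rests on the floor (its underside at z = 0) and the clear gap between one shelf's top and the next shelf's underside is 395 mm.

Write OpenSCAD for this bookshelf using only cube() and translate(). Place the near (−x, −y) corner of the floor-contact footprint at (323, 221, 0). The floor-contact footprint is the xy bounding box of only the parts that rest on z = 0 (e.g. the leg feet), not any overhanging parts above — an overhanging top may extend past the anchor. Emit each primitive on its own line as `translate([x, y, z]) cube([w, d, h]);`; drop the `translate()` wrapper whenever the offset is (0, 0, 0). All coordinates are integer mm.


translate([323, 221, 0]) cube([36, 201, 923]);
translate([851, 221, 0]) cube([36, 201, 923]);
translate([359, 221, 0]) cube([492, 201, 31]);
translate([359, 221, 426]) cube([492, 201, 31]);
translate([359, 221, 852]) cube([492, 201, 31]);


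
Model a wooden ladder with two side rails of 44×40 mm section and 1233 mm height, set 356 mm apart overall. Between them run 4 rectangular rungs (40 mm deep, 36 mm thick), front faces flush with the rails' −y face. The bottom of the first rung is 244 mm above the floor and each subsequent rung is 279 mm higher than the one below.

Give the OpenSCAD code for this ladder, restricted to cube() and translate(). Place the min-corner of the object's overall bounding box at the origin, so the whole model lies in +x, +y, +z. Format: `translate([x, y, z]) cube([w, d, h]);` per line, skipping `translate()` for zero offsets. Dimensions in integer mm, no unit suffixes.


// rung span = 356 - 2*44 = 268
// rung[k] z = 244 + k*279
cube([44, 40, 1233]);
translate([312, 0, 0]) cube([44, 40, 1233]);
translate([44, 0, 244]) cube([268, 40, 36]);
translate([44, 0, 523]) cube([268, 40, 36]);
translate([44, 0, 802]) cube([268, 40, 36]);
translate([44, 0, 1081]) cube([268, 40, 36]);


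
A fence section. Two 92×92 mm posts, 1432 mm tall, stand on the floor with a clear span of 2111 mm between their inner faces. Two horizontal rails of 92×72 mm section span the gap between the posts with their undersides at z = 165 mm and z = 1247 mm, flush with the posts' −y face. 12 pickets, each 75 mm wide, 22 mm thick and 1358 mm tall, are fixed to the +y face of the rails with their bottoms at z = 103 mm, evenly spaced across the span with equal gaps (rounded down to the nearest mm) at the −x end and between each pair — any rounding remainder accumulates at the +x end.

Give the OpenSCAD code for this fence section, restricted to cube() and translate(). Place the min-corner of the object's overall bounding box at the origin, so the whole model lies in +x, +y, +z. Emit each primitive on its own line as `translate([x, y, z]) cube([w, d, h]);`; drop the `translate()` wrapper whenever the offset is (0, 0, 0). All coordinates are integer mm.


cube([92, 92, 1432]);
translate([2203, 0, 0]) cube([92, 92, 1432]);
translate([92, 0, 165]) cube([2111, 92, 72]);
translate([92, 0, 1247]) cube([2111, 92, 72]);
translate([185, 92, 103]) cube([75, 22, 1358]);
translate([353, 92, 103]) cube([75, 22, 1358]);
translate([521, 92, 103]) cube([75, 22, 1358]);
translate([689, 92, 103]) cube([75, 22, 1358]);
translate([857, 92, 103]) cube([75, 22, 1358]);
translate([1025, 92, 103]) cube([75, 22, 1358]);
translate([1193, 92, 103]) cube([75, 22, 1358]);
translate([1361, 92, 103]) cube([75, 22, 1358]);
translate([1529, 92, 103]) cube([75, 22, 1358]);
translate([1697, 92, 103]) cube([75, 22, 1358]);
translate([1865, 92, 103]) cube([75, 22, 1358]);
translate([2033, 92, 103]) cube([75, 22, 1358]);


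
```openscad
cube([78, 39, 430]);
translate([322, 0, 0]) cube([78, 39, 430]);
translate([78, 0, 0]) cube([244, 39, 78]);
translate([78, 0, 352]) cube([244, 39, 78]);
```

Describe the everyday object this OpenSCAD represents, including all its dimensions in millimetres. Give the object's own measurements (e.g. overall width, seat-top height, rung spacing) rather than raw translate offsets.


A rectangular picture frame lying in the x–z plane (depth along y). The opening is 244 mm wide (x) by 274 mm tall (z), surrounded by a border 78 mm wide on all four sides. The frame is 39 mm deep and is made of two full-height vertical stiles with two horizontal rails fitted between them.


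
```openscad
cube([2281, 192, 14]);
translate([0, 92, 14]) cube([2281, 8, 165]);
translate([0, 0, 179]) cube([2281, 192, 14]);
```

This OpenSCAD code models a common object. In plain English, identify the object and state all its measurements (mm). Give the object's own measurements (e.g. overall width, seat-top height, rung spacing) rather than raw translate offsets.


An I-beam lying along x, 2281 mm long. Overall section height 193 mm. Two flanges 192 mm wide (y) and 14 mm thick, one on the floor and one at the top; a web 8 mm thick runs between them, centred on the flange width.


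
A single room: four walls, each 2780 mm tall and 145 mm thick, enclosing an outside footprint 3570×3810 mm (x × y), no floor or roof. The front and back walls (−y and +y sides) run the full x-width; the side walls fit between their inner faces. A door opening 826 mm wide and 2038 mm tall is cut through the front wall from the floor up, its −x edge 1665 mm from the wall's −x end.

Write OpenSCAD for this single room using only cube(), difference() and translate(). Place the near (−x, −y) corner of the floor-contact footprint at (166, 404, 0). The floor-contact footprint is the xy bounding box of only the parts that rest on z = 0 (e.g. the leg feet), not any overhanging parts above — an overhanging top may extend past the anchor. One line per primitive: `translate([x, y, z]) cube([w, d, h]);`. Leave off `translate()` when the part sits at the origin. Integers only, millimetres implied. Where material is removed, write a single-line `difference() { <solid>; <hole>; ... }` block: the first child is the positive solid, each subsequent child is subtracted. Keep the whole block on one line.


difference() { translate([166, 404, 0]) cube([3570, 145, 2780]); translate([1831, 404, 0]) cube([826, 145, 2038]); }
translate([166, 4069, 0]) cube([3570, 145, 2780]);
translate([166, 549, 0]) cube([145, 3520, 2780]);
translate([3591, 549, 0]) cube([145, 3520, 2780]);


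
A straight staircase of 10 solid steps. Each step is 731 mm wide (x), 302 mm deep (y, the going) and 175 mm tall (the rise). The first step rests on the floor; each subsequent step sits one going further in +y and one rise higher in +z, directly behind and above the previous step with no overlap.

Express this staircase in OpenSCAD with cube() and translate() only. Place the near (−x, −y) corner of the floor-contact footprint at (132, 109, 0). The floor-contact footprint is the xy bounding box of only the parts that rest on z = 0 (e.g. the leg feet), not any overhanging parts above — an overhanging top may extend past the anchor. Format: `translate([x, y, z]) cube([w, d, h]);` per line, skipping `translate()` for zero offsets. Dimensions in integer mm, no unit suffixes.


translate([132, 109, 0]) cube([731, 302, 175]);
translate([132, 411, 175]) cube([731, 302, 175]);
translate([132, 713, 350]) cube([731, 302, 175]);
translate([132, 1015, 525]) cube([731, 302, 175]);
translate([132, 1317, 700]) cube([731, 302, 175]);
translate([132, 1619, 875]) cube([731, 302, 175]);
translate([132, 1921, 1050]) cube([731, 302, 175]);
translate([132, 2223, 1225]) cube([731, 302, 175]);
translate([132, 2525, 1400]) cube([731, 302, 175]);
translate([132, 2827, 1575]) cube([731, 302, 175]);


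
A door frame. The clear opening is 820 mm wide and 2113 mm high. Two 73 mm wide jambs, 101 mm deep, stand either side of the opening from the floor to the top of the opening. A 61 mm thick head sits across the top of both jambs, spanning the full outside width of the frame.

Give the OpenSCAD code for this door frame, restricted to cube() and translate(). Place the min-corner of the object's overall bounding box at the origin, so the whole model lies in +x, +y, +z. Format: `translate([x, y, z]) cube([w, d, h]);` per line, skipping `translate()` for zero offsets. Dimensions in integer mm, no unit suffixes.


cube([73, 101, 2113]);
translate([893, 0, 0]) cube([73, 101, 2113]);
translate([0, 0, 2113]) cube([966, 101, 61]);


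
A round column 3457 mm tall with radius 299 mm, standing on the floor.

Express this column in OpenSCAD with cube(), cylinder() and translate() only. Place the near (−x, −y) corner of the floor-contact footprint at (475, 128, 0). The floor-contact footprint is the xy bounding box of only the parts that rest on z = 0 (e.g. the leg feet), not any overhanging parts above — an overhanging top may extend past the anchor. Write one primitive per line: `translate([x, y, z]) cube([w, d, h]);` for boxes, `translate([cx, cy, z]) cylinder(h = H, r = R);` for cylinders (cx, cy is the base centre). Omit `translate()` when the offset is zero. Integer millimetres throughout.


translate([774, 427, 0]) cylinder(h = 3457, r = 299);


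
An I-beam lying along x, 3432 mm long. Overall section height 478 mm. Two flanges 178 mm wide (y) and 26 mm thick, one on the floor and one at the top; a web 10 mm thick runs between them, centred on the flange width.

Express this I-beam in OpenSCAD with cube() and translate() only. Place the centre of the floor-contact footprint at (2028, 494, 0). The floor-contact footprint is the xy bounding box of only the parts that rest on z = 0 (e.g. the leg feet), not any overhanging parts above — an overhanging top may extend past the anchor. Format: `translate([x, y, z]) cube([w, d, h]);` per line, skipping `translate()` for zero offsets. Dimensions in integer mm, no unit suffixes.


translate([312, 405, 0]) cube([3432, 178, 26]);
translate([312, 489, 26]) cube([3432, 10, 426]);
translate([312, 405, 452]) cube([3432, 178, 26]);


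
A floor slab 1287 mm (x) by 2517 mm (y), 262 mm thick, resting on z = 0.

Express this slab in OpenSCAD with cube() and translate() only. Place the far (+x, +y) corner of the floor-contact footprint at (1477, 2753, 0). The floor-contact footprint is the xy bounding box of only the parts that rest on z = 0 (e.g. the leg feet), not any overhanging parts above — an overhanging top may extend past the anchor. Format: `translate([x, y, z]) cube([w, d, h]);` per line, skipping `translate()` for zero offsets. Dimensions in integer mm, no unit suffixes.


translate([190, 236, 0]) cube([1287, 2517, 262]);


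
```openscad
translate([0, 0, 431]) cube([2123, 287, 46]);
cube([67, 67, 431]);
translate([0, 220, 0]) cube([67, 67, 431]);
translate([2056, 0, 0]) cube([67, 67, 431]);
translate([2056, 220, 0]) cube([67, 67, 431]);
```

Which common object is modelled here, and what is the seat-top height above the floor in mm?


A bench. The seat-top height is 477 mm.

A long slab on four corner posts — a bench. The slab sits at z = 431 with thickness 46, so the top is 431 + 46 = 477 mm.


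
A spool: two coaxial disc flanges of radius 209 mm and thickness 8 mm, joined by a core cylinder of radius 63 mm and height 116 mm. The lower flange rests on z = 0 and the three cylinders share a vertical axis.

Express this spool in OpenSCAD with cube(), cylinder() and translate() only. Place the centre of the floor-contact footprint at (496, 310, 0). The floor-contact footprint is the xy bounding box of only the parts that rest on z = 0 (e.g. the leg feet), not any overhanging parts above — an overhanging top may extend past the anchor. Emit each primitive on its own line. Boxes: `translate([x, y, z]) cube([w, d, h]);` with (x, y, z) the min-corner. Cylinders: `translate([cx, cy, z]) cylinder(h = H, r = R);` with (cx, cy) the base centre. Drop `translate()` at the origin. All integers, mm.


translate([496, 310, 0]) cylinder(h = 8, r = 209);
translate([496, 310, 8]) cylinder(h = 116, r = 63);
translate([496, 310, 124]) cylinder(h = 8, r = 209);


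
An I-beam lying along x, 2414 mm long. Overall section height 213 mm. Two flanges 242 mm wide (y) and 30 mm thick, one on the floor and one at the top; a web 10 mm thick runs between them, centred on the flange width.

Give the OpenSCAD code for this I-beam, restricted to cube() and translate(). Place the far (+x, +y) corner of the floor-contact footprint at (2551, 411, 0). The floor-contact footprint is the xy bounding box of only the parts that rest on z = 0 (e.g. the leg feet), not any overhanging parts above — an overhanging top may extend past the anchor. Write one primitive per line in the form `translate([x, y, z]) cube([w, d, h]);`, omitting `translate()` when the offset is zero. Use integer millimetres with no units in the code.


translate([137, 169, 0]) cube([2414, 242, 30]);
translate([137, 285, 30]) cube([2414, 10, 153]);
translate([137, 169, 183]) cube([2414, 242, 30]);
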